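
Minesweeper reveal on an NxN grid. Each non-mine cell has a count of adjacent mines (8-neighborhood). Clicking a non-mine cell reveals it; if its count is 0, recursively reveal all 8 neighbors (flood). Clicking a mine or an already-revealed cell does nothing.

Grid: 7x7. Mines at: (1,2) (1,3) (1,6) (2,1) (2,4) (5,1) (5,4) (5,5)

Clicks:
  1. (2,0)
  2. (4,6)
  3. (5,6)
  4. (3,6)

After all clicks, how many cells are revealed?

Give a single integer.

Answer: 8

Derivation:
Click 1 (2,0) count=1: revealed 1 new [(2,0)] -> total=1
Click 2 (4,6) count=1: revealed 1 new [(4,6)] -> total=2
Click 3 (5,6) count=1: revealed 1 new [(5,6)] -> total=3
Click 4 (3,6) count=0: revealed 5 new [(2,5) (2,6) (3,5) (3,6) (4,5)] -> total=8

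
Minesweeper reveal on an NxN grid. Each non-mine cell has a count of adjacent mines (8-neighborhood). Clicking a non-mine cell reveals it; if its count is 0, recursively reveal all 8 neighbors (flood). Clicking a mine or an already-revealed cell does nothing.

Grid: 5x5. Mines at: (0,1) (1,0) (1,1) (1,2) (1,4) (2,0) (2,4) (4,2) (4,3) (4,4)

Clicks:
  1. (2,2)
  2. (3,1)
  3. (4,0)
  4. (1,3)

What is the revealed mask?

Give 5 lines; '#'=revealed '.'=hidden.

Click 1 (2,2) count=2: revealed 1 new [(2,2)] -> total=1
Click 2 (3,1) count=2: revealed 1 new [(3,1)] -> total=2
Click 3 (4,0) count=0: revealed 3 new [(3,0) (4,0) (4,1)] -> total=5
Click 4 (1,3) count=3: revealed 1 new [(1,3)] -> total=6

Answer: .....
...#.
..#..
##...
##...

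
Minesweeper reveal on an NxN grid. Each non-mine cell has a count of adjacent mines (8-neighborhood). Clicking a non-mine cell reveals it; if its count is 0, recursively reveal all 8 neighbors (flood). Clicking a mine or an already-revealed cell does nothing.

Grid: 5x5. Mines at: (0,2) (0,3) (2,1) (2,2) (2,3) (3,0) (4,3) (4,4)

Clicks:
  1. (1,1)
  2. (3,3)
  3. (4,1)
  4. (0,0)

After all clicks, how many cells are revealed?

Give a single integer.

Answer: 6

Derivation:
Click 1 (1,1) count=3: revealed 1 new [(1,1)] -> total=1
Click 2 (3,3) count=4: revealed 1 new [(3,3)] -> total=2
Click 3 (4,1) count=1: revealed 1 new [(4,1)] -> total=3
Click 4 (0,0) count=0: revealed 3 new [(0,0) (0,1) (1,0)] -> total=6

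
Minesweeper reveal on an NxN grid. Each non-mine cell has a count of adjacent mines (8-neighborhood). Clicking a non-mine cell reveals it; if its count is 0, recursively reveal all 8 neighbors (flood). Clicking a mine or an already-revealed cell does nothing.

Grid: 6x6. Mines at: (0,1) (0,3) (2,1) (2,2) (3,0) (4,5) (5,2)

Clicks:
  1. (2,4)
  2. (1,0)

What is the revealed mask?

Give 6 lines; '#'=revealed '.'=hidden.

Click 1 (2,4) count=0: revealed 11 new [(0,4) (0,5) (1,3) (1,4) (1,5) (2,3) (2,4) (2,5) (3,3) (3,4) (3,5)] -> total=11
Click 2 (1,0) count=2: revealed 1 new [(1,0)] -> total=12

Answer: ....##
#..###
...###
...###
......
......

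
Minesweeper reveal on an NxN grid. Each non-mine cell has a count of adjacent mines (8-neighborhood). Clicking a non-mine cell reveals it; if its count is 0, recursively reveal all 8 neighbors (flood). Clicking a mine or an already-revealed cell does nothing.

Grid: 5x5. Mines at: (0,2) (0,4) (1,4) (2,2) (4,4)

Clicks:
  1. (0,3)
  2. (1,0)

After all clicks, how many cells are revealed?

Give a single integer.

Answer: 15

Derivation:
Click 1 (0,3) count=3: revealed 1 new [(0,3)] -> total=1
Click 2 (1,0) count=0: revealed 14 new [(0,0) (0,1) (1,0) (1,1) (2,0) (2,1) (3,0) (3,1) (3,2) (3,3) (4,0) (4,1) (4,2) (4,3)] -> total=15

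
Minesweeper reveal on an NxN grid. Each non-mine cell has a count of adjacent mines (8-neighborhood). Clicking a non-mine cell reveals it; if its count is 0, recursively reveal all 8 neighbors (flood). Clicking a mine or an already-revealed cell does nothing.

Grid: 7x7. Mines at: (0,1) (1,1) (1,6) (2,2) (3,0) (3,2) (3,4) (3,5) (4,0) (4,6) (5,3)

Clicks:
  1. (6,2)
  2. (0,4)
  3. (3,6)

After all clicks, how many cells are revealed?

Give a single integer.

Click 1 (6,2) count=1: revealed 1 new [(6,2)] -> total=1
Click 2 (0,4) count=0: revealed 11 new [(0,2) (0,3) (0,4) (0,5) (1,2) (1,3) (1,4) (1,5) (2,3) (2,4) (2,5)] -> total=12
Click 3 (3,6) count=2: revealed 1 new [(3,6)] -> total=13

Answer: 13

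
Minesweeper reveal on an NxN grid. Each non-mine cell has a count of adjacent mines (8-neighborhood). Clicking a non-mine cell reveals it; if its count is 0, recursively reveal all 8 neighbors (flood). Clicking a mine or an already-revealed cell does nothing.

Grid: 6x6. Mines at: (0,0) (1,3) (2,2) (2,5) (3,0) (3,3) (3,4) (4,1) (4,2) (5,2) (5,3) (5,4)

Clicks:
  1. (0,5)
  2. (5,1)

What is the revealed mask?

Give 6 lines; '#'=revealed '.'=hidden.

Click 1 (0,5) count=0: revealed 4 new [(0,4) (0,5) (1,4) (1,5)] -> total=4
Click 2 (5,1) count=3: revealed 1 new [(5,1)] -> total=5

Answer: ....##
....##
......
......
......
.#....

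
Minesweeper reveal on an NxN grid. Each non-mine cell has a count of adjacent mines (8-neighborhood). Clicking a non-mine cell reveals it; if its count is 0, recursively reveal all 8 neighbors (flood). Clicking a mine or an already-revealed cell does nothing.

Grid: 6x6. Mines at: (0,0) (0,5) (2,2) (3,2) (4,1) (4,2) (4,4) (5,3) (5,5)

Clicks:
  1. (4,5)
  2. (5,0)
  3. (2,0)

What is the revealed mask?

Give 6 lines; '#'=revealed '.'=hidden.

Click 1 (4,5) count=2: revealed 1 new [(4,5)] -> total=1
Click 2 (5,0) count=1: revealed 1 new [(5,0)] -> total=2
Click 3 (2,0) count=0: revealed 6 new [(1,0) (1,1) (2,0) (2,1) (3,0) (3,1)] -> total=8

Answer: ......
##....
##....
##....
.....#
#.....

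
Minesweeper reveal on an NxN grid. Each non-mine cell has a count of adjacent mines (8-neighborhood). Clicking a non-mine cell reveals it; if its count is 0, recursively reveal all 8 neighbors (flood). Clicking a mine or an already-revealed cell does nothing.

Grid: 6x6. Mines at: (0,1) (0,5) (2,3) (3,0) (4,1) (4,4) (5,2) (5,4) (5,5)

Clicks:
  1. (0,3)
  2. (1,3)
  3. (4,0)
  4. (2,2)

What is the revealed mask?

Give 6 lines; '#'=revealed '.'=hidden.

Click 1 (0,3) count=0: revealed 6 new [(0,2) (0,3) (0,4) (1,2) (1,3) (1,4)] -> total=6
Click 2 (1,3) count=1: revealed 0 new [(none)] -> total=6
Click 3 (4,0) count=2: revealed 1 new [(4,0)] -> total=7
Click 4 (2,2) count=1: revealed 1 new [(2,2)] -> total=8

Answer: ..###.
..###.
..#...
......
#.....
......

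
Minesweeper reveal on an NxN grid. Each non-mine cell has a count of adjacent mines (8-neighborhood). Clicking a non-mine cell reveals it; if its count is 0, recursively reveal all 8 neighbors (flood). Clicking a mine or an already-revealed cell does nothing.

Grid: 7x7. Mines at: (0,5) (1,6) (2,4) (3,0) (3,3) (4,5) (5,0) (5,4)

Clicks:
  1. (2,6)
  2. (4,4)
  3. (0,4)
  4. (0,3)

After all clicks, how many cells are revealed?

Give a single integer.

Answer: 16

Derivation:
Click 1 (2,6) count=1: revealed 1 new [(2,6)] -> total=1
Click 2 (4,4) count=3: revealed 1 new [(4,4)] -> total=2
Click 3 (0,4) count=1: revealed 1 new [(0,4)] -> total=3
Click 4 (0,3) count=0: revealed 13 new [(0,0) (0,1) (0,2) (0,3) (1,0) (1,1) (1,2) (1,3) (1,4) (2,0) (2,1) (2,2) (2,3)] -> total=16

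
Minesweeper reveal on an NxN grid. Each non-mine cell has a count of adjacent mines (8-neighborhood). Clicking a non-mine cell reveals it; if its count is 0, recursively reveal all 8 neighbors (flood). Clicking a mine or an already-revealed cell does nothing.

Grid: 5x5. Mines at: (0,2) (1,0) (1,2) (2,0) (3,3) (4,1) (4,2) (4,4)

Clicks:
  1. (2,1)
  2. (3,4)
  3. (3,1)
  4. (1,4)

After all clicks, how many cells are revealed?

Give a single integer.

Answer: 9

Derivation:
Click 1 (2,1) count=3: revealed 1 new [(2,1)] -> total=1
Click 2 (3,4) count=2: revealed 1 new [(3,4)] -> total=2
Click 3 (3,1) count=3: revealed 1 new [(3,1)] -> total=3
Click 4 (1,4) count=0: revealed 6 new [(0,3) (0,4) (1,3) (1,4) (2,3) (2,4)] -> total=9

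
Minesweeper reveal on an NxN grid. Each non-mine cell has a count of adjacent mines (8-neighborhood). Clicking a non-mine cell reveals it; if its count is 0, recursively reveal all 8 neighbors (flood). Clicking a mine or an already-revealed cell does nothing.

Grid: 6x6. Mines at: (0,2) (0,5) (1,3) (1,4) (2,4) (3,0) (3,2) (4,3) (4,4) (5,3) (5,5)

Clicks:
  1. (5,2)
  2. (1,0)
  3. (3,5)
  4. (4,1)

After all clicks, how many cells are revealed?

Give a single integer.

Answer: 9

Derivation:
Click 1 (5,2) count=2: revealed 1 new [(5,2)] -> total=1
Click 2 (1,0) count=0: revealed 6 new [(0,0) (0,1) (1,0) (1,1) (2,0) (2,1)] -> total=7
Click 3 (3,5) count=2: revealed 1 new [(3,5)] -> total=8
Click 4 (4,1) count=2: revealed 1 new [(4,1)] -> total=9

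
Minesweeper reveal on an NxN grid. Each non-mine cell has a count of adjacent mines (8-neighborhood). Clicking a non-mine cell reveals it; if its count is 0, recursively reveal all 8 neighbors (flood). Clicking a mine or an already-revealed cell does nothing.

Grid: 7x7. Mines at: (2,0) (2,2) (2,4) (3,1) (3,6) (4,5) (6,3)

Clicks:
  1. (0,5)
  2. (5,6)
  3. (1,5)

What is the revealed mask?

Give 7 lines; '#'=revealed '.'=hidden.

Click 1 (0,5) count=0: revealed 16 new [(0,0) (0,1) (0,2) (0,3) (0,4) (0,5) (0,6) (1,0) (1,1) (1,2) (1,3) (1,4) (1,5) (1,6) (2,5) (2,6)] -> total=16
Click 2 (5,6) count=1: revealed 1 new [(5,6)] -> total=17
Click 3 (1,5) count=1: revealed 0 new [(none)] -> total=17

Answer: #######
#######
.....##
.......
.......
......#
.......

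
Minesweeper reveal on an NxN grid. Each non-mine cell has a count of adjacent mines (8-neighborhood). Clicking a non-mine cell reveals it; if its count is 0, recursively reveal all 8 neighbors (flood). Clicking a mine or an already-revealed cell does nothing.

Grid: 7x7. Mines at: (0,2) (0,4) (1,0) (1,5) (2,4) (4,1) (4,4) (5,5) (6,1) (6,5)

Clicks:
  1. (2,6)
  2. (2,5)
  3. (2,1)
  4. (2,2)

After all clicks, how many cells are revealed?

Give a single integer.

Click 1 (2,6) count=1: revealed 1 new [(2,6)] -> total=1
Click 2 (2,5) count=2: revealed 1 new [(2,5)] -> total=2
Click 3 (2,1) count=1: revealed 1 new [(2,1)] -> total=3
Click 4 (2,2) count=0: revealed 8 new [(1,1) (1,2) (1,3) (2,2) (2,3) (3,1) (3,2) (3,3)] -> total=11

Answer: 11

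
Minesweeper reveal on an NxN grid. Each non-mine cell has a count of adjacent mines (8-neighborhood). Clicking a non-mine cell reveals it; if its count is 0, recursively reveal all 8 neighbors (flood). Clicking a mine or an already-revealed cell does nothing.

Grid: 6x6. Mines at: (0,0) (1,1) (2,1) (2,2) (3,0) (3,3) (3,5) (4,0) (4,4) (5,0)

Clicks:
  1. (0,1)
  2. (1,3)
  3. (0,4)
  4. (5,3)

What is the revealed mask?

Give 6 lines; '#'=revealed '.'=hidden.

Click 1 (0,1) count=2: revealed 1 new [(0,1)] -> total=1
Click 2 (1,3) count=1: revealed 1 new [(1,3)] -> total=2
Click 3 (0,4) count=0: revealed 10 new [(0,2) (0,3) (0,4) (0,5) (1,2) (1,4) (1,5) (2,3) (2,4) (2,5)] -> total=12
Click 4 (5,3) count=1: revealed 1 new [(5,3)] -> total=13

Answer: .#####
..####
...###
......
......
...#..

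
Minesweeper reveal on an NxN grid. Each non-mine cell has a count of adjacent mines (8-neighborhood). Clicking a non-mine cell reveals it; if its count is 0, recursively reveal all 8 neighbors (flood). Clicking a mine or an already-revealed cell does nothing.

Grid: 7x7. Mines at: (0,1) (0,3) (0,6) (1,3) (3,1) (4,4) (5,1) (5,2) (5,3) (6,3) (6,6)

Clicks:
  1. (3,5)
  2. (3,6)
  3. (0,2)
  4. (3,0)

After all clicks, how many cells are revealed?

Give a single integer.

Click 1 (3,5) count=1: revealed 1 new [(3,5)] -> total=1
Click 2 (3,6) count=0: revealed 12 new [(1,4) (1,5) (1,6) (2,4) (2,5) (2,6) (3,4) (3,6) (4,5) (4,6) (5,5) (5,6)] -> total=13
Click 3 (0,2) count=3: revealed 1 new [(0,2)] -> total=14
Click 4 (3,0) count=1: revealed 1 new [(3,0)] -> total=15

Answer: 15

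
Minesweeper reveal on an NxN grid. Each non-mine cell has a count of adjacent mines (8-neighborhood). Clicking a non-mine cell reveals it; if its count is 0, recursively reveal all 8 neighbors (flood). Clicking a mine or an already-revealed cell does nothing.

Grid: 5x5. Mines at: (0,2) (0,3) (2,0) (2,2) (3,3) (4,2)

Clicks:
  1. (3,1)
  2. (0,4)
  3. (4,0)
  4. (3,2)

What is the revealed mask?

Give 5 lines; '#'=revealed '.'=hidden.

Answer: ....#
.....
.....
###..
##...

Derivation:
Click 1 (3,1) count=3: revealed 1 new [(3,1)] -> total=1
Click 2 (0,4) count=1: revealed 1 new [(0,4)] -> total=2
Click 3 (4,0) count=0: revealed 3 new [(3,0) (4,0) (4,1)] -> total=5
Click 4 (3,2) count=3: revealed 1 new [(3,2)] -> total=6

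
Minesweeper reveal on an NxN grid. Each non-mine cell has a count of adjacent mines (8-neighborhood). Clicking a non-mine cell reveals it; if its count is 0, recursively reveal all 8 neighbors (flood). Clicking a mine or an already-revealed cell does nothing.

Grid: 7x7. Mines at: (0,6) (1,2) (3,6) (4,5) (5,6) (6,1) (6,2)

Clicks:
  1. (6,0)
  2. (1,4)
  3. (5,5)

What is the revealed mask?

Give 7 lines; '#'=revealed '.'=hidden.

Answer: ##.###.
##.###.
######.
######.
#####..
######.
#......

Derivation:
Click 1 (6,0) count=1: revealed 1 new [(6,0)] -> total=1
Click 2 (1,4) count=0: revealed 32 new [(0,0) (0,1) (0,3) (0,4) (0,5) (1,0) (1,1) (1,3) (1,4) (1,5) (2,0) (2,1) (2,2) (2,3) (2,4) (2,5) (3,0) (3,1) (3,2) (3,3) (3,4) (3,5) (4,0) (4,1) (4,2) (4,3) (4,4) (5,0) (5,1) (5,2) (5,3) (5,4)] -> total=33
Click 3 (5,5) count=2: revealed 1 new [(5,5)] -> total=34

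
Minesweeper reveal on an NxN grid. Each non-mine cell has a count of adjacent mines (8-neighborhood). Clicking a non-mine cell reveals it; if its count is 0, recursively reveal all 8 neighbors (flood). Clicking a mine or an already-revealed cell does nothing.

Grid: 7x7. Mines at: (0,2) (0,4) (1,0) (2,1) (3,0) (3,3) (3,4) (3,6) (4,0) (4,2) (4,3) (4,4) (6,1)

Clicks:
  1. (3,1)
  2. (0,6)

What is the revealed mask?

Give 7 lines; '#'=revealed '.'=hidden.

Click 1 (3,1) count=4: revealed 1 new [(3,1)] -> total=1
Click 2 (0,6) count=0: revealed 6 new [(0,5) (0,6) (1,5) (1,6) (2,5) (2,6)] -> total=7

Answer: .....##
.....##
.....##
.#.....
.......
.......
.......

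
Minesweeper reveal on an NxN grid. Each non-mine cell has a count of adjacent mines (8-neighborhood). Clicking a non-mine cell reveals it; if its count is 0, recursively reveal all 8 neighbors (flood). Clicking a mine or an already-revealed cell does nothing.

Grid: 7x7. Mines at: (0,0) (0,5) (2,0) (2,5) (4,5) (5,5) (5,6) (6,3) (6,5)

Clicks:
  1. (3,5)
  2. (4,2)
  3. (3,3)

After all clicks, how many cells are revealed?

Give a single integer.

Answer: 31

Derivation:
Click 1 (3,5) count=2: revealed 1 new [(3,5)] -> total=1
Click 2 (4,2) count=0: revealed 30 new [(0,1) (0,2) (0,3) (0,4) (1,1) (1,2) (1,3) (1,4) (2,1) (2,2) (2,3) (2,4) (3,0) (3,1) (3,2) (3,3) (3,4) (4,0) (4,1) (4,2) (4,3) (4,4) (5,0) (5,1) (5,2) (5,3) (5,4) (6,0) (6,1) (6,2)] -> total=31
Click 3 (3,3) count=0: revealed 0 new [(none)] -> total=31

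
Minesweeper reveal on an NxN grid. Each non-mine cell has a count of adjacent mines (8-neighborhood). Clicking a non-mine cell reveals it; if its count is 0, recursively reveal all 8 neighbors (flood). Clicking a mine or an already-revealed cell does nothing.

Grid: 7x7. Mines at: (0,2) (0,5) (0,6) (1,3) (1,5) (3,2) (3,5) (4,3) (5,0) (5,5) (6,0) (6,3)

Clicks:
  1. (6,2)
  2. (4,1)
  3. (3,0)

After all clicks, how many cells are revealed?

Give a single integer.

Answer: 11

Derivation:
Click 1 (6,2) count=1: revealed 1 new [(6,2)] -> total=1
Click 2 (4,1) count=2: revealed 1 new [(4,1)] -> total=2
Click 3 (3,0) count=0: revealed 9 new [(0,0) (0,1) (1,0) (1,1) (2,0) (2,1) (3,0) (3,1) (4,0)] -> total=11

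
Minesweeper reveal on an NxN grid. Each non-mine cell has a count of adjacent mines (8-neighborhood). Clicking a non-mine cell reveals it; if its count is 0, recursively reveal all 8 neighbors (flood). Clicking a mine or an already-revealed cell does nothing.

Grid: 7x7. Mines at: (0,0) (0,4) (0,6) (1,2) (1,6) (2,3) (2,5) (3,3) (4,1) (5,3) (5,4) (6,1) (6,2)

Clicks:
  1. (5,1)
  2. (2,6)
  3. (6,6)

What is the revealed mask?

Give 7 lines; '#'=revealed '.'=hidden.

Click 1 (5,1) count=3: revealed 1 new [(5,1)] -> total=1
Click 2 (2,6) count=2: revealed 1 new [(2,6)] -> total=2
Click 3 (6,6) count=0: revealed 8 new [(3,5) (3,6) (4,5) (4,6) (5,5) (5,6) (6,5) (6,6)] -> total=10

Answer: .......
.......
......#
.....##
.....##
.#...##
.....##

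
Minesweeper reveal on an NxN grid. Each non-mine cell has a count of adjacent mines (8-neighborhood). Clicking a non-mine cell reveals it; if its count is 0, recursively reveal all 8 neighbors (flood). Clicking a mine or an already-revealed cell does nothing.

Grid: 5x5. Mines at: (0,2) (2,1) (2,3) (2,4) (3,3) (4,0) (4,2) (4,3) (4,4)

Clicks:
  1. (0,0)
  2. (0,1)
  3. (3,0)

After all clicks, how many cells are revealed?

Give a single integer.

Click 1 (0,0) count=0: revealed 4 new [(0,0) (0,1) (1,0) (1,1)] -> total=4
Click 2 (0,1) count=1: revealed 0 new [(none)] -> total=4
Click 3 (3,0) count=2: revealed 1 new [(3,0)] -> total=5

Answer: 5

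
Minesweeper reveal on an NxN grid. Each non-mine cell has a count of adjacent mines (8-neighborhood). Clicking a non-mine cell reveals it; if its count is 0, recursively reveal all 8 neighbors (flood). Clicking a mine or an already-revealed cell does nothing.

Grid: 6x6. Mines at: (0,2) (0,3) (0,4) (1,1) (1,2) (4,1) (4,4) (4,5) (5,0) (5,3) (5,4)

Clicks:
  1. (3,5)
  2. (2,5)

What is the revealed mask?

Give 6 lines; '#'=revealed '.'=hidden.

Answer: ......
...###
...###
...###
......
......

Derivation:
Click 1 (3,5) count=2: revealed 1 new [(3,5)] -> total=1
Click 2 (2,5) count=0: revealed 8 new [(1,3) (1,4) (1,5) (2,3) (2,4) (2,5) (3,3) (3,4)] -> total=9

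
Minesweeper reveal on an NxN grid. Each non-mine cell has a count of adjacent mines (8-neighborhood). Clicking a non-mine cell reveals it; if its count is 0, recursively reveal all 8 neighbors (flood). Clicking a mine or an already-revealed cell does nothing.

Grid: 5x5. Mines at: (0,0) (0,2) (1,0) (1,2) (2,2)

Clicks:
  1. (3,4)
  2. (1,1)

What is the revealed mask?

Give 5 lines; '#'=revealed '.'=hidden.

Answer: ...##
.#.##
##.##
#####
#####

Derivation:
Click 1 (3,4) count=0: revealed 18 new [(0,3) (0,4) (1,3) (1,4) (2,0) (2,1) (2,3) (2,4) (3,0) (3,1) (3,2) (3,3) (3,4) (4,0) (4,1) (4,2) (4,3) (4,4)] -> total=18
Click 2 (1,1) count=5: revealed 1 new [(1,1)] -> total=19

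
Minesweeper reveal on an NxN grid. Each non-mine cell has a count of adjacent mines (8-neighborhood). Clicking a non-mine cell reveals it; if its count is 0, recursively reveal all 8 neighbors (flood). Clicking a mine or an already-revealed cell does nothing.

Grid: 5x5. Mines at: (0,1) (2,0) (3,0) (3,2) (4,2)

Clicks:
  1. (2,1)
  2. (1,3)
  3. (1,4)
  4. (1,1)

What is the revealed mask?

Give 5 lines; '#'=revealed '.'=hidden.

Answer: ..###
.####
.####
...##
...##

Derivation:
Click 1 (2,1) count=3: revealed 1 new [(2,1)] -> total=1
Click 2 (1,3) count=0: revealed 13 new [(0,2) (0,3) (0,4) (1,2) (1,3) (1,4) (2,2) (2,3) (2,4) (3,3) (3,4) (4,3) (4,4)] -> total=14
Click 3 (1,4) count=0: revealed 0 new [(none)] -> total=14
Click 4 (1,1) count=2: revealed 1 new [(1,1)] -> total=15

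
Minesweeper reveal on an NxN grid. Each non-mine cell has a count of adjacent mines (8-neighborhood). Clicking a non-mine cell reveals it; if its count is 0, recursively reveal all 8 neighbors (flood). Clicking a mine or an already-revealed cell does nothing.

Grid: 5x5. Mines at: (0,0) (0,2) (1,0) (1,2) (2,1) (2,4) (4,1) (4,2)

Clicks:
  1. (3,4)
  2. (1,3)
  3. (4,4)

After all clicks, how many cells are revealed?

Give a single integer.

Answer: 5

Derivation:
Click 1 (3,4) count=1: revealed 1 new [(3,4)] -> total=1
Click 2 (1,3) count=3: revealed 1 new [(1,3)] -> total=2
Click 3 (4,4) count=0: revealed 3 new [(3,3) (4,3) (4,4)] -> total=5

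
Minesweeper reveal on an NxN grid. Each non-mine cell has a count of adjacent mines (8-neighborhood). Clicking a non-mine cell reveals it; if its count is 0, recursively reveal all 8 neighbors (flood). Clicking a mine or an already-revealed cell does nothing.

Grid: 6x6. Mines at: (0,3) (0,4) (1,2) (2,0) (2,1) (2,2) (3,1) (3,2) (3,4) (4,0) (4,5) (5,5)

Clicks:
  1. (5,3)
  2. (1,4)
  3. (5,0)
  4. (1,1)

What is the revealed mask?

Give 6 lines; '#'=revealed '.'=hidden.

Click 1 (5,3) count=0: revealed 8 new [(4,1) (4,2) (4,3) (4,4) (5,1) (5,2) (5,3) (5,4)] -> total=8
Click 2 (1,4) count=2: revealed 1 new [(1,4)] -> total=9
Click 3 (5,0) count=1: revealed 1 new [(5,0)] -> total=10
Click 4 (1,1) count=4: revealed 1 new [(1,1)] -> total=11

Answer: ......
.#..#.
......
......
.####.
#####.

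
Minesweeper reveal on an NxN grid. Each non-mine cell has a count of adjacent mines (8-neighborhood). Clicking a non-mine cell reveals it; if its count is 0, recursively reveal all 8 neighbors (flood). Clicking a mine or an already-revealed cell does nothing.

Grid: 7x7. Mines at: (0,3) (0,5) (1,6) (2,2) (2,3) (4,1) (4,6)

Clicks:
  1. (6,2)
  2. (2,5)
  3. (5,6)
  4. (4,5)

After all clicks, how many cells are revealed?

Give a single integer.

Answer: 23

Derivation:
Click 1 (6,2) count=0: revealed 22 new [(3,2) (3,3) (3,4) (3,5) (4,2) (4,3) (4,4) (4,5) (5,0) (5,1) (5,2) (5,3) (5,4) (5,5) (5,6) (6,0) (6,1) (6,2) (6,3) (6,4) (6,5) (6,6)] -> total=22
Click 2 (2,5) count=1: revealed 1 new [(2,5)] -> total=23
Click 3 (5,6) count=1: revealed 0 new [(none)] -> total=23
Click 4 (4,5) count=1: revealed 0 new [(none)] -> total=23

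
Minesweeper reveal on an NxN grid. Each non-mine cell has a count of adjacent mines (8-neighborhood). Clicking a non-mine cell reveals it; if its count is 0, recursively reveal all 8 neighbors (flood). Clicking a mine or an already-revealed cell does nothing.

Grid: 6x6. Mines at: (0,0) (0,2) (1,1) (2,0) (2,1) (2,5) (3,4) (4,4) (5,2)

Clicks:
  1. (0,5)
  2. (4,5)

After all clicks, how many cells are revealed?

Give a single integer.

Answer: 7

Derivation:
Click 1 (0,5) count=0: revealed 6 new [(0,3) (0,4) (0,5) (1,3) (1,4) (1,5)] -> total=6
Click 2 (4,5) count=2: revealed 1 new [(4,5)] -> total=7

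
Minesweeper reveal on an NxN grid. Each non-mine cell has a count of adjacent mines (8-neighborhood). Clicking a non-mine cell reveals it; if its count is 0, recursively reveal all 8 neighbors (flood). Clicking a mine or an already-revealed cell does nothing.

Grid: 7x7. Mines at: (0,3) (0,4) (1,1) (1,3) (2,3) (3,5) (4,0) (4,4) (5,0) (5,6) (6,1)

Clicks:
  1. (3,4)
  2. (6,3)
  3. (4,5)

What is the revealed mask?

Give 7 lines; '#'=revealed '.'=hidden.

Answer: .......
.......
.......
....#..
.....#.
..####.
..####.

Derivation:
Click 1 (3,4) count=3: revealed 1 new [(3,4)] -> total=1
Click 2 (6,3) count=0: revealed 8 new [(5,2) (5,3) (5,4) (5,5) (6,2) (6,3) (6,4) (6,5)] -> total=9
Click 3 (4,5) count=3: revealed 1 new [(4,5)] -> total=10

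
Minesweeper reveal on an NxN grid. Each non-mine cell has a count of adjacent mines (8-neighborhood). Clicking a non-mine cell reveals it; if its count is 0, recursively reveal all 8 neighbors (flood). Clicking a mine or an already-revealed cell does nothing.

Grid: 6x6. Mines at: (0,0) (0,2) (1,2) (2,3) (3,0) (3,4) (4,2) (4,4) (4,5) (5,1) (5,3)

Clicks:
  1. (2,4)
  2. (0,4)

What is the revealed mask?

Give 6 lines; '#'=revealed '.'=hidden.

Answer: ...###
...###
....##
......
......
......

Derivation:
Click 1 (2,4) count=2: revealed 1 new [(2,4)] -> total=1
Click 2 (0,4) count=0: revealed 7 new [(0,3) (0,4) (0,5) (1,3) (1,4) (1,5) (2,5)] -> total=8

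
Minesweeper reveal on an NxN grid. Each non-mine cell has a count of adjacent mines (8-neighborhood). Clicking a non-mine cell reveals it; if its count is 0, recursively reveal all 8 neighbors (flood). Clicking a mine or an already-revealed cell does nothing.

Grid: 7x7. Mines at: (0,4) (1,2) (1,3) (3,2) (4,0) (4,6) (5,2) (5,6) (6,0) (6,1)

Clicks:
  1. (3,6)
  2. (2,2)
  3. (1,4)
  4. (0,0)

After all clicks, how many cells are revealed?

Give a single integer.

Answer: 11

Derivation:
Click 1 (3,6) count=1: revealed 1 new [(3,6)] -> total=1
Click 2 (2,2) count=3: revealed 1 new [(2,2)] -> total=2
Click 3 (1,4) count=2: revealed 1 new [(1,4)] -> total=3
Click 4 (0,0) count=0: revealed 8 new [(0,0) (0,1) (1,0) (1,1) (2,0) (2,1) (3,0) (3,1)] -> total=11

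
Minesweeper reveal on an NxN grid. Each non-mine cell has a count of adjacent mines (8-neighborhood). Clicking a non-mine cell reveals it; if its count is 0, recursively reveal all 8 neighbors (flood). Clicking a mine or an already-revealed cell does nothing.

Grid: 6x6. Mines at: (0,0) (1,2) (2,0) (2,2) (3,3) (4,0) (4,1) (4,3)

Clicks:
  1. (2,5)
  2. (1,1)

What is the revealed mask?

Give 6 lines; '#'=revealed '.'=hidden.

Answer: ...###
.#.###
...###
....##
....##
....##

Derivation:
Click 1 (2,5) count=0: revealed 15 new [(0,3) (0,4) (0,5) (1,3) (1,4) (1,5) (2,3) (2,4) (2,5) (3,4) (3,5) (4,4) (4,5) (5,4) (5,5)] -> total=15
Click 2 (1,1) count=4: revealed 1 new [(1,1)] -> total=16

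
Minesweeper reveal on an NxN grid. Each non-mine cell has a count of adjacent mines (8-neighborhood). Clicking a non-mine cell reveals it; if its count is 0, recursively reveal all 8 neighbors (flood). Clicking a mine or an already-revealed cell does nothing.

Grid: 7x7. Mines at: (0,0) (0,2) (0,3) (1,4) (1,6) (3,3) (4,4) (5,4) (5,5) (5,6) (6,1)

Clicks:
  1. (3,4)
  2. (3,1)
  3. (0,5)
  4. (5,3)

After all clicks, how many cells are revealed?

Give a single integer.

Click 1 (3,4) count=2: revealed 1 new [(3,4)] -> total=1
Click 2 (3,1) count=0: revealed 15 new [(1,0) (1,1) (1,2) (2,0) (2,1) (2,2) (3,0) (3,1) (3,2) (4,0) (4,1) (4,2) (5,0) (5,1) (5,2)] -> total=16
Click 3 (0,5) count=2: revealed 1 new [(0,5)] -> total=17
Click 4 (5,3) count=2: revealed 1 new [(5,3)] -> total=18

Answer: 18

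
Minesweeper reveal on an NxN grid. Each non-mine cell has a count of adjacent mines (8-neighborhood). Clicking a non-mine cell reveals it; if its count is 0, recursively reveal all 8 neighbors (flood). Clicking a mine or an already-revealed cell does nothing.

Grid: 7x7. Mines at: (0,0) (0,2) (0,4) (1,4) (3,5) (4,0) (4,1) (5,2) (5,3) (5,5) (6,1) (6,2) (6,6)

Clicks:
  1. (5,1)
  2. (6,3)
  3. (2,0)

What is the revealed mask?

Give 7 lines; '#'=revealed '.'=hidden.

Click 1 (5,1) count=5: revealed 1 new [(5,1)] -> total=1
Click 2 (6,3) count=3: revealed 1 new [(6,3)] -> total=2
Click 3 (2,0) count=0: revealed 17 new [(1,0) (1,1) (1,2) (1,3) (2,0) (2,1) (2,2) (2,3) (2,4) (3,0) (3,1) (3,2) (3,3) (3,4) (4,2) (4,3) (4,4)] -> total=19

Answer: .......
####...
#####..
#####..
..###..
.#.....
...#...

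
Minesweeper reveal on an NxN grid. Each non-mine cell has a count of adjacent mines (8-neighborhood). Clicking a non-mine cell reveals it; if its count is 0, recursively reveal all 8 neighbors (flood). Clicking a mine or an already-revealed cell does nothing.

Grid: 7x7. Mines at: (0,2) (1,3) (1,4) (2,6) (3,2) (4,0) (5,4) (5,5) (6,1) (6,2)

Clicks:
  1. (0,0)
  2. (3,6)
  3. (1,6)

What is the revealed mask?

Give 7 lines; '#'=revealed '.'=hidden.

Answer: ##.....
##....#
##.....
##....#
.......
.......
.......

Derivation:
Click 1 (0,0) count=0: revealed 8 new [(0,0) (0,1) (1,0) (1,1) (2,0) (2,1) (3,0) (3,1)] -> total=8
Click 2 (3,6) count=1: revealed 1 new [(3,6)] -> total=9
Click 3 (1,6) count=1: revealed 1 new [(1,6)] -> total=10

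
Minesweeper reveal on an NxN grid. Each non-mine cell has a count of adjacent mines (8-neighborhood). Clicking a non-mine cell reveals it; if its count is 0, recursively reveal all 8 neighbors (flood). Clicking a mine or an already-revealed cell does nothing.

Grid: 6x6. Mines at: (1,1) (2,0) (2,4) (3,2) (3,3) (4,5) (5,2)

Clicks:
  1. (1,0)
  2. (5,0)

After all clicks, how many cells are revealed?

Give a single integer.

Click 1 (1,0) count=2: revealed 1 new [(1,0)] -> total=1
Click 2 (5,0) count=0: revealed 6 new [(3,0) (3,1) (4,0) (4,1) (5,0) (5,1)] -> total=7

Answer: 7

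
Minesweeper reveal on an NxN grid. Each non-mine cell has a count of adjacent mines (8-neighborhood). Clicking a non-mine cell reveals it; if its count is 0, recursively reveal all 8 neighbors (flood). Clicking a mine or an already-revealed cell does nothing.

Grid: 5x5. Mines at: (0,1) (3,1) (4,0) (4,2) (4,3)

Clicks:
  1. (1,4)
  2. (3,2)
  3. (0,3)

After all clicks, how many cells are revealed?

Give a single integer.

Answer: 12

Derivation:
Click 1 (1,4) count=0: revealed 12 new [(0,2) (0,3) (0,4) (1,2) (1,3) (1,4) (2,2) (2,3) (2,4) (3,2) (3,3) (3,4)] -> total=12
Click 2 (3,2) count=3: revealed 0 new [(none)] -> total=12
Click 3 (0,3) count=0: revealed 0 new [(none)] -> total=12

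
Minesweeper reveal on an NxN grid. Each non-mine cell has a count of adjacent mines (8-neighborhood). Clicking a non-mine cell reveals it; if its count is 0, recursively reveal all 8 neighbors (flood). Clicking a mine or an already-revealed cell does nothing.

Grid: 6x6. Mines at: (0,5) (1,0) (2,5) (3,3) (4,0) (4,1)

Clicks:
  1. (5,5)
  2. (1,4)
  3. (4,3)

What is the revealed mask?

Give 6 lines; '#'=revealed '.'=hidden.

Answer: ......
....#.
......
....##
..####
..####

Derivation:
Click 1 (5,5) count=0: revealed 10 new [(3,4) (3,5) (4,2) (4,3) (4,4) (4,5) (5,2) (5,3) (5,4) (5,5)] -> total=10
Click 2 (1,4) count=2: revealed 1 new [(1,4)] -> total=11
Click 3 (4,3) count=1: revealed 0 new [(none)] -> total=11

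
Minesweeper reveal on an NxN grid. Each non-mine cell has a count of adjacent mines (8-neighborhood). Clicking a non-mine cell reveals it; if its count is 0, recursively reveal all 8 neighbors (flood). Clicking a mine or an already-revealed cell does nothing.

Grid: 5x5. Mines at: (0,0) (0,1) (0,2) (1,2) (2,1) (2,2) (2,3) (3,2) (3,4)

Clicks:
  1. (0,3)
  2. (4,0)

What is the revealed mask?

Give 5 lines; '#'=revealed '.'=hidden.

Click 1 (0,3) count=2: revealed 1 new [(0,3)] -> total=1
Click 2 (4,0) count=0: revealed 4 new [(3,0) (3,1) (4,0) (4,1)] -> total=5

Answer: ...#.
.....
.....
##...
##...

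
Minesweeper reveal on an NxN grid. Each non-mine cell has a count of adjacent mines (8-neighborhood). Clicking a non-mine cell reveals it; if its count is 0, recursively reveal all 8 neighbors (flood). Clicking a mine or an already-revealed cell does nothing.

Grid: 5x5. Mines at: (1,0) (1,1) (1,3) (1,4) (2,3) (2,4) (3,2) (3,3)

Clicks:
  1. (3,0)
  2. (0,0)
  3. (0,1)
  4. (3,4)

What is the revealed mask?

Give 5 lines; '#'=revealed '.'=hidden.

Answer: ##...
.....
##...
##..#
##...

Derivation:
Click 1 (3,0) count=0: revealed 6 new [(2,0) (2,1) (3,0) (3,1) (4,0) (4,1)] -> total=6
Click 2 (0,0) count=2: revealed 1 new [(0,0)] -> total=7
Click 3 (0,1) count=2: revealed 1 new [(0,1)] -> total=8
Click 4 (3,4) count=3: revealed 1 new [(3,4)] -> total=9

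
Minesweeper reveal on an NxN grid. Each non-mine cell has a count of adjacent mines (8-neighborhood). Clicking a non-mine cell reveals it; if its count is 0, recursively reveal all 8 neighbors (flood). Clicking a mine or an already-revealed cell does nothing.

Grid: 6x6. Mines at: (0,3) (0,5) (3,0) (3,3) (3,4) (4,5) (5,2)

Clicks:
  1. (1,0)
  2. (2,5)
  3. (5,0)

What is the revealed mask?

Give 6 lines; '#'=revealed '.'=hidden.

Answer: ###...
###...
###..#
......
##....
##....

Derivation:
Click 1 (1,0) count=0: revealed 9 new [(0,0) (0,1) (0,2) (1,0) (1,1) (1,2) (2,0) (2,1) (2,2)] -> total=9
Click 2 (2,5) count=1: revealed 1 new [(2,5)] -> total=10
Click 3 (5,0) count=0: revealed 4 new [(4,0) (4,1) (5,0) (5,1)] -> total=14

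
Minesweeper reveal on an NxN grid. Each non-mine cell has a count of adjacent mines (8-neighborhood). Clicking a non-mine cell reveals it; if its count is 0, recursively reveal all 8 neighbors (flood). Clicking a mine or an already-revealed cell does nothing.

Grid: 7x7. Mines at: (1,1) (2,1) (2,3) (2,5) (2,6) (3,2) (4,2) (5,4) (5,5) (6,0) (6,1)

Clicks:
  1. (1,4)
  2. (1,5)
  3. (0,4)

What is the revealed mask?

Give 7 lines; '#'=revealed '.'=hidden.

Answer: ..#####
..#####
.......
.......
.......
.......
.......

Derivation:
Click 1 (1,4) count=2: revealed 1 new [(1,4)] -> total=1
Click 2 (1,5) count=2: revealed 1 new [(1,5)] -> total=2
Click 3 (0,4) count=0: revealed 8 new [(0,2) (0,3) (0,4) (0,5) (0,6) (1,2) (1,3) (1,6)] -> total=10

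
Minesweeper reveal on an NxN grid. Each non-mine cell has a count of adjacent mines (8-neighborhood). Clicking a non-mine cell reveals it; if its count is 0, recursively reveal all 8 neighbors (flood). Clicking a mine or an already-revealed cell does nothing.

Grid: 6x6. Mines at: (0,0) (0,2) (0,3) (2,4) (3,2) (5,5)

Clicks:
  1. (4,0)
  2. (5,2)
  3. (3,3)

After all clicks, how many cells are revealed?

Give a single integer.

Answer: 17

Derivation:
Click 1 (4,0) count=0: revealed 16 new [(1,0) (1,1) (2,0) (2,1) (3,0) (3,1) (4,0) (4,1) (4,2) (4,3) (4,4) (5,0) (5,1) (5,2) (5,3) (5,4)] -> total=16
Click 2 (5,2) count=0: revealed 0 new [(none)] -> total=16
Click 3 (3,3) count=2: revealed 1 new [(3,3)] -> total=17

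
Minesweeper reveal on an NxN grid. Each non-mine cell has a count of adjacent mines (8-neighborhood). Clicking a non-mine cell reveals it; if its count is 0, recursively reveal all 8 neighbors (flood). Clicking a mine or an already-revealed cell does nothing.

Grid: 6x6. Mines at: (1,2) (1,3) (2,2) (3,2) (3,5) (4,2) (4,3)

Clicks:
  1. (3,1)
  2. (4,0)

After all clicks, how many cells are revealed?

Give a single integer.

Click 1 (3,1) count=3: revealed 1 new [(3,1)] -> total=1
Click 2 (4,0) count=0: revealed 11 new [(0,0) (0,1) (1,0) (1,1) (2,0) (2,1) (3,0) (4,0) (4,1) (5,0) (5,1)] -> total=12

Answer: 12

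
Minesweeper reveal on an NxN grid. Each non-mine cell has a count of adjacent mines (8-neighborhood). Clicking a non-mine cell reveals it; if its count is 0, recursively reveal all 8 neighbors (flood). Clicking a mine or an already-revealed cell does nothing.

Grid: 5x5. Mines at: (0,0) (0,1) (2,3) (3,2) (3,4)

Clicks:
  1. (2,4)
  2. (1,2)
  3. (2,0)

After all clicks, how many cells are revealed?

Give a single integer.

Answer: 10

Derivation:
Click 1 (2,4) count=2: revealed 1 new [(2,4)] -> total=1
Click 2 (1,2) count=2: revealed 1 new [(1,2)] -> total=2
Click 3 (2,0) count=0: revealed 8 new [(1,0) (1,1) (2,0) (2,1) (3,0) (3,1) (4,0) (4,1)] -> total=10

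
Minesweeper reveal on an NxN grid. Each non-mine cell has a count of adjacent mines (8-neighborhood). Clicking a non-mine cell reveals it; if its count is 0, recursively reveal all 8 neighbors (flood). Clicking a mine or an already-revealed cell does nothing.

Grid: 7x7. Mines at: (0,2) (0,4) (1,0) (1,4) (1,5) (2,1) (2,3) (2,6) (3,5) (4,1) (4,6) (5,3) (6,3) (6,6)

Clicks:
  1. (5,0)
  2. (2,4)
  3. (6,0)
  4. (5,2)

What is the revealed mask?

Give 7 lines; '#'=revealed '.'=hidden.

Answer: .......
.......
....#..
.......
.......
###....
###....

Derivation:
Click 1 (5,0) count=1: revealed 1 new [(5,0)] -> total=1
Click 2 (2,4) count=4: revealed 1 new [(2,4)] -> total=2
Click 3 (6,0) count=0: revealed 5 new [(5,1) (5,2) (6,0) (6,1) (6,2)] -> total=7
Click 4 (5,2) count=3: revealed 0 new [(none)] -> total=7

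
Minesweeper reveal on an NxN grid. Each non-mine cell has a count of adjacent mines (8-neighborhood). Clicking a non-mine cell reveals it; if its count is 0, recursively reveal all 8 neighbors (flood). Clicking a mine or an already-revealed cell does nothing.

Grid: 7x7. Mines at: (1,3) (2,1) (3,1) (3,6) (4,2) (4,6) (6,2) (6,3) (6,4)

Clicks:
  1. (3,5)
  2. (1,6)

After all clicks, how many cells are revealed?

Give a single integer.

Answer: 10

Derivation:
Click 1 (3,5) count=2: revealed 1 new [(3,5)] -> total=1
Click 2 (1,6) count=0: revealed 9 new [(0,4) (0,5) (0,6) (1,4) (1,5) (1,6) (2,4) (2,5) (2,6)] -> total=10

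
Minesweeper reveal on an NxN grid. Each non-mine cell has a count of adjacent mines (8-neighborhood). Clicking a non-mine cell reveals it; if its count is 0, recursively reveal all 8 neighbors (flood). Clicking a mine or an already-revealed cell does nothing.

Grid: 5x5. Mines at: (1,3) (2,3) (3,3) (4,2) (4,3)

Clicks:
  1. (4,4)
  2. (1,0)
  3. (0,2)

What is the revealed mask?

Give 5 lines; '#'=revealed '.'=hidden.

Answer: ###..
###..
###..
###..
##..#

Derivation:
Click 1 (4,4) count=2: revealed 1 new [(4,4)] -> total=1
Click 2 (1,0) count=0: revealed 14 new [(0,0) (0,1) (0,2) (1,0) (1,1) (1,2) (2,0) (2,1) (2,2) (3,0) (3,1) (3,2) (4,0) (4,1)] -> total=15
Click 3 (0,2) count=1: revealed 0 new [(none)] -> total=15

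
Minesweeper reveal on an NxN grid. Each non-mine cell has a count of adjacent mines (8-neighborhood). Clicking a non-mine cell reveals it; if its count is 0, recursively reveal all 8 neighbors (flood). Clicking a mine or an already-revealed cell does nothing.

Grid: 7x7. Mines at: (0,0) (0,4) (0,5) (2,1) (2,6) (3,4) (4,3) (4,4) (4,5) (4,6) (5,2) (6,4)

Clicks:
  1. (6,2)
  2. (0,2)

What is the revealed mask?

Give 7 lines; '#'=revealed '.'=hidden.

Click 1 (6,2) count=1: revealed 1 new [(6,2)] -> total=1
Click 2 (0,2) count=0: revealed 6 new [(0,1) (0,2) (0,3) (1,1) (1,2) (1,3)] -> total=7

Answer: .###...
.###...
.......
.......
.......
.......
..#....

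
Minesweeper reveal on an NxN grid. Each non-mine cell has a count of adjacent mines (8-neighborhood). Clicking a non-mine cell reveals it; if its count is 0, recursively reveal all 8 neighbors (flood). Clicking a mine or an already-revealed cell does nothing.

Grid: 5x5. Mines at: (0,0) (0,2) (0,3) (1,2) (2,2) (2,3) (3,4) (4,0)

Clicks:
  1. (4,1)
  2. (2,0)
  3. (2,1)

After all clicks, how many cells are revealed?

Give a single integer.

Click 1 (4,1) count=1: revealed 1 new [(4,1)] -> total=1
Click 2 (2,0) count=0: revealed 6 new [(1,0) (1,1) (2,0) (2,1) (3,0) (3,1)] -> total=7
Click 3 (2,1) count=2: revealed 0 new [(none)] -> total=7

Answer: 7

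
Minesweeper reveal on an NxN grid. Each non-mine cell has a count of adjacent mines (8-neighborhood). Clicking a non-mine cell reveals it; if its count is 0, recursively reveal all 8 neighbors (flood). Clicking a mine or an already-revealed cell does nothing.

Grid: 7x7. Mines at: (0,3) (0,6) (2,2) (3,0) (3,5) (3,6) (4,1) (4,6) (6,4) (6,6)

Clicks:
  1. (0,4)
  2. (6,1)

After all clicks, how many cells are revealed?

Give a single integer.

Answer: 9

Derivation:
Click 1 (0,4) count=1: revealed 1 new [(0,4)] -> total=1
Click 2 (6,1) count=0: revealed 8 new [(5,0) (5,1) (5,2) (5,3) (6,0) (6,1) (6,2) (6,3)] -> total=9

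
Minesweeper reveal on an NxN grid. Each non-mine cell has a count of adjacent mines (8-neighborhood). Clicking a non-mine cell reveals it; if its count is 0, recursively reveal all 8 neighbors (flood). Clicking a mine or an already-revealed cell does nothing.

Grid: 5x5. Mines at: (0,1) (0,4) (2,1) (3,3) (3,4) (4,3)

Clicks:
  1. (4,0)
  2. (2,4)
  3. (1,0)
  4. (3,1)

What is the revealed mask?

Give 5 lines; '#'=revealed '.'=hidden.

Answer: .....
#....
....#
###..
###..

Derivation:
Click 1 (4,0) count=0: revealed 6 new [(3,0) (3,1) (3,2) (4,0) (4,1) (4,2)] -> total=6
Click 2 (2,4) count=2: revealed 1 new [(2,4)] -> total=7
Click 3 (1,0) count=2: revealed 1 new [(1,0)] -> total=8
Click 4 (3,1) count=1: revealed 0 new [(none)] -> total=8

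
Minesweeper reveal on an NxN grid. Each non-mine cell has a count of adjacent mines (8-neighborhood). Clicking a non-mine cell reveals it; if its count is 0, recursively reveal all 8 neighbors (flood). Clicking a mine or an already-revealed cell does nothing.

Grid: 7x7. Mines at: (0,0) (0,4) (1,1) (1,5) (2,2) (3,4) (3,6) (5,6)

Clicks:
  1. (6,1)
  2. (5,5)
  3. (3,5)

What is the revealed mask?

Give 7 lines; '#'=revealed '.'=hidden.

Click 1 (6,1) count=0: revealed 24 new [(2,0) (2,1) (3,0) (3,1) (3,2) (3,3) (4,0) (4,1) (4,2) (4,3) (4,4) (4,5) (5,0) (5,1) (5,2) (5,3) (5,4) (5,5) (6,0) (6,1) (6,2) (6,3) (6,4) (6,5)] -> total=24
Click 2 (5,5) count=1: revealed 0 new [(none)] -> total=24
Click 3 (3,5) count=2: revealed 1 new [(3,5)] -> total=25

Answer: .......
.......
##.....
####.#.
######.
######.
######.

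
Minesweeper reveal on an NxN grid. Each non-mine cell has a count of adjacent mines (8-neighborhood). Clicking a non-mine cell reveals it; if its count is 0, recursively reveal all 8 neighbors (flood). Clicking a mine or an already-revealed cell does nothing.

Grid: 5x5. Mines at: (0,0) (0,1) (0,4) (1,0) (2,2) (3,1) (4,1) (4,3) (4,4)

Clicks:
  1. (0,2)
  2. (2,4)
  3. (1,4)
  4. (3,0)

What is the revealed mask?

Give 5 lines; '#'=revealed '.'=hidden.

Answer: ..#..
...##
...##
#..##
.....

Derivation:
Click 1 (0,2) count=1: revealed 1 new [(0,2)] -> total=1
Click 2 (2,4) count=0: revealed 6 new [(1,3) (1,4) (2,3) (2,4) (3,3) (3,4)] -> total=7
Click 3 (1,4) count=1: revealed 0 new [(none)] -> total=7
Click 4 (3,0) count=2: revealed 1 new [(3,0)] -> total=8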